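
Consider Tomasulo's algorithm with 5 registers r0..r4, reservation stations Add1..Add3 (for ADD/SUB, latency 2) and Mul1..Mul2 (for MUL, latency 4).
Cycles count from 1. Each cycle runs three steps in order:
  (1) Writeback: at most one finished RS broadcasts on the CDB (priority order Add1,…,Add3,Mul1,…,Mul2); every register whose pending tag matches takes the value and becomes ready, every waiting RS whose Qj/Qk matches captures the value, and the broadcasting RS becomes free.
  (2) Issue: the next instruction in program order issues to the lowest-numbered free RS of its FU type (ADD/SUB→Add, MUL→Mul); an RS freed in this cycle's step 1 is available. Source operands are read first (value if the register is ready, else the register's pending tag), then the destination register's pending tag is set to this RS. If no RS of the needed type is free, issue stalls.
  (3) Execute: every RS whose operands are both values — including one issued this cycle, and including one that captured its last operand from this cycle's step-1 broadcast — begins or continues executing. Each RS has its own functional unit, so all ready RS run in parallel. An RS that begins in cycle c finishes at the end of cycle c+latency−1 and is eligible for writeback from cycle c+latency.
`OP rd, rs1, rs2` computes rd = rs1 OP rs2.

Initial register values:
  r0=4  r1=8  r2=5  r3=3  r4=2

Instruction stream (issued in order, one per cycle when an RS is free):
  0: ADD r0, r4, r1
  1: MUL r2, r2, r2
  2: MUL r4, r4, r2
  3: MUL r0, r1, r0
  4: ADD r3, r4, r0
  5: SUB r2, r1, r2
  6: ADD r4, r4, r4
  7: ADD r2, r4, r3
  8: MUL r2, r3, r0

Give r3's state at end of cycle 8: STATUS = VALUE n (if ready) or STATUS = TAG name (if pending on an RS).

STATUS = TAG Add1

  c1: issue ADD r0<-Add1  regs: r0:Add1,r1:8,r2:5,r3:3,r4:2
  c2: issue MUL r2<-Mul1  regs: r0:Add1,r1:8,r2:Mul1,r3:3,r4:2
  c3: CDB Add1=10; issue MUL r4<-Mul2  regs: r0:10,r1:8,r2:Mul1,r3:3,r4:Mul2
  c4: stall  regs: r0:10,r1:8,r2:Mul1,r3:3,r4:Mul2
  c5: stall  regs: r0:10,r1:8,r2:Mul1,r3:3,r4:Mul2
  c6: CDB Mul1=25; issue MUL r0<-Mul1  regs: r0:Mul1,r1:8,r2:25,r3:3,r4:Mul2
  c7: issue ADD r3<-Add1  regs: r0:Mul1,r1:8,r2:25,r3:Add1,r4:Mul2
  c8: issue SUB r2<-Add2  regs: r0:Mul1,r1:8,r2:Add2,r3:Add1,r4:Mul2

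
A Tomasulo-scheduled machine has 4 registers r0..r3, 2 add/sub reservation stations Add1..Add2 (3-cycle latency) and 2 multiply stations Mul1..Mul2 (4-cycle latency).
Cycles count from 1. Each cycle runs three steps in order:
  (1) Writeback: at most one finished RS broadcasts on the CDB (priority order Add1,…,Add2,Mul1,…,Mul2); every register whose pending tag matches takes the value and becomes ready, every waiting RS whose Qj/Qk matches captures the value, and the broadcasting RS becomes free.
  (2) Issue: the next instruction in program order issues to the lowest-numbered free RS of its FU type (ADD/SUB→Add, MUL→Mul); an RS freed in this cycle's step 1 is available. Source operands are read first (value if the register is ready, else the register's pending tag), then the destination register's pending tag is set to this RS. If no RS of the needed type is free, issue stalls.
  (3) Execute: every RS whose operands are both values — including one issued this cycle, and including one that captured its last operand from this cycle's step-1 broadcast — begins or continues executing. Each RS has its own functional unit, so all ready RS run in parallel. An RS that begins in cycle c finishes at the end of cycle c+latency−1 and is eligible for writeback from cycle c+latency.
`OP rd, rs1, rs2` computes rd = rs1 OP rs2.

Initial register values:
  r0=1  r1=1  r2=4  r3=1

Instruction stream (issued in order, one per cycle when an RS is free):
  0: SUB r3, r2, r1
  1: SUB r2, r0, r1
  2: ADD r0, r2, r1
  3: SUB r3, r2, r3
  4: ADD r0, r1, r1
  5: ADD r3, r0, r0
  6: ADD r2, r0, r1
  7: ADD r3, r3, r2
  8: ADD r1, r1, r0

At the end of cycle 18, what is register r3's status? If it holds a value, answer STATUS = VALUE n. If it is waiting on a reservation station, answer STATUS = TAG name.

STATUS = VALUE 7

c1: issue SUB r3<-Add1 | r0:1,r1:1,r2:4,r3:Add1
c2: issue SUB r2<-Add2 | r0:1,r1:1,r2:Add2,r3:Add1
c3: stall | r0:1,r1:1,r2:Add2,r3:Add1
c4: CDB Add1=3; issue ADD r0<-Add1 | r0:Add1,r1:1,r2:Add2,r3:3
c5: CDB Add2=0; issue SUB r3<-Add2 | r0:Add1,r1:1,r2:0,r3:Add2
c6: stall | r0:Add1,r1:1,r2:0,r3:Add2
c7: stall | r0:Add1,r1:1,r2:0,r3:Add2
c8: CDB Add1=1; issue ADD r0<-Add1 | r0:Add1,r1:1,r2:0,r3:Add2
c9: CDB Add2=-3; issue ADD r3<-Add2 | r0:Add1,r1:1,r2:0,r3:Add2
c10: stall | r0:Add1,r1:1,r2:0,r3:Add2
c11: CDB Add1=2; issue ADD r2<-Add1 | r0:2,r1:1,r2:Add1,r3:Add2
c12: stall | r0:2,r1:1,r2:Add1,r3:Add2
c13: stall | r0:2,r1:1,r2:Add1,r3:Add2
c14: CDB Add1=3; issue ADD r3<-Add1 | r0:2,r1:1,r2:3,r3:Add1
c15: CDB Add2=4; issue ADD r1<-Add2 | r0:2,r1:Add2,r2:3,r3:Add1
c16: - | r0:2,r1:Add2,r2:3,r3:Add1
c17: - | r0:2,r1:Add2,r2:3,r3:Add1
c18: CDB Add1=7 | r0:2,r1:Add2,r2:3,r3:7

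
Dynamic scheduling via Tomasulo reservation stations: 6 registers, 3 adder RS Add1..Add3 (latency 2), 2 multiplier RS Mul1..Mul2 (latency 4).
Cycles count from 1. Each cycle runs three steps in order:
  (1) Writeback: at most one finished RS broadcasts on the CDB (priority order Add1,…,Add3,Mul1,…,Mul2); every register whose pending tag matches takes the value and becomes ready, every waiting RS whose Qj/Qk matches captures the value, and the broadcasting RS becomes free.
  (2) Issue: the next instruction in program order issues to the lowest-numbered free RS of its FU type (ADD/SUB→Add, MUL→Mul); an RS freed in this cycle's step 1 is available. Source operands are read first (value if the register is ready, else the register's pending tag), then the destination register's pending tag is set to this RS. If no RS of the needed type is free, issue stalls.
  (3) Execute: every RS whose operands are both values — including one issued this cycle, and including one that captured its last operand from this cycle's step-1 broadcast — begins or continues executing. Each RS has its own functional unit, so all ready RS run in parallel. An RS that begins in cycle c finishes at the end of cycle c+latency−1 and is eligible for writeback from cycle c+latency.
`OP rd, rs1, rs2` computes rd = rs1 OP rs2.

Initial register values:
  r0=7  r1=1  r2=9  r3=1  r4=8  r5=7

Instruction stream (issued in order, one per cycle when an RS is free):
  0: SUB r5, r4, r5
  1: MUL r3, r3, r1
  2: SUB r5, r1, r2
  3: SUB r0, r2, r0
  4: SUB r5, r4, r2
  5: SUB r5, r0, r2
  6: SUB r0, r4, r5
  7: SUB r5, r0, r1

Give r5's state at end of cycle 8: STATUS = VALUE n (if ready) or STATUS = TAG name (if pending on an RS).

STATUS = TAG Add2

c1: issue SUB r5<-Add1 | r0:7,r1:1,r2:9,r3:1,r4:8,r5:Add1
c2: issue MUL r3<-Mul1 | r0:7,r1:1,r2:9,r3:Mul1,r4:8,r5:Add1
c3: CDB Add1=1; issue SUB r5<-Add1 | r0:7,r1:1,r2:9,r3:Mul1,r4:8,r5:Add1
c4: issue SUB r0<-Add2 | r0:Add2,r1:1,r2:9,r3:Mul1,r4:8,r5:Add1
c5: CDB Add1=-8; issue SUB r5<-Add1 | r0:Add2,r1:1,r2:9,r3:Mul1,r4:8,r5:Add1
c6: CDB Add2=2; issue SUB r5<-Add2 | r0:2,r1:1,r2:9,r3:Mul1,r4:8,r5:Add2
c7: CDB Add1=-1; issue SUB r0<-Add1 | r0:Add1,r1:1,r2:9,r3:Mul1,r4:8,r5:Add2
c8: CDB Add2=-7; issue SUB r5<-Add2 | r0:Add1,r1:1,r2:9,r3:Mul1,r4:8,r5:Add2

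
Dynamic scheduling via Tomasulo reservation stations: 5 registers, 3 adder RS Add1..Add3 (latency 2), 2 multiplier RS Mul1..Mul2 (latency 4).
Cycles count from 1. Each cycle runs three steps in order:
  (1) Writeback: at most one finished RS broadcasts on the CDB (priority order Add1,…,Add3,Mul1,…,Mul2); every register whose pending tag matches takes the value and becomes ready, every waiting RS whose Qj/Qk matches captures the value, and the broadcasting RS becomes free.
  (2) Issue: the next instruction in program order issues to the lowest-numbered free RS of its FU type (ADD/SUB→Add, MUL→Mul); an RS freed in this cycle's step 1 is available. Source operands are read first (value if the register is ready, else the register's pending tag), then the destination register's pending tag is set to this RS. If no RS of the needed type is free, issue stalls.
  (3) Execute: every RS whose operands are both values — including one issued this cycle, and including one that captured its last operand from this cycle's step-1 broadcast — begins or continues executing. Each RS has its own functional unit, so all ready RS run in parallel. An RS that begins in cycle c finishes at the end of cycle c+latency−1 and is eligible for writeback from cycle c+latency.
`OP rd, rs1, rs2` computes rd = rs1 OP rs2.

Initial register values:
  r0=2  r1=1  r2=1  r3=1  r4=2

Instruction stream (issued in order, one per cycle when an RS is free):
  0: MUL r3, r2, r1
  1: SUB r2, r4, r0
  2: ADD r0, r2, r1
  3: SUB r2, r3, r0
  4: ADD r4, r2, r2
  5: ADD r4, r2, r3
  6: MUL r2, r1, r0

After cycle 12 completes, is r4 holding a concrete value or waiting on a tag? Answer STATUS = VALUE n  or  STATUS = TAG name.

cycle 1: issue MUL r3<-Mul1 // r0:2,r1:1,r2:1,r3:Mul1,r4:2
cycle 2: issue SUB r2<-Add1 // r0:2,r1:1,r2:Add1,r3:Mul1,r4:2
cycle 3: issue ADD r0<-Add2 // r0:Add2,r1:1,r2:Add1,r3:Mul1,r4:2
cycle 4: CDB Add1=0; issue SUB r2<-Add1 // r0:Add2,r1:1,r2:Add1,r3:Mul1,r4:2
cycle 5: CDB Mul1=1; issue ADD r4<-Add3 // r0:Add2,r1:1,r2:Add1,r3:1,r4:Add3
cycle 6: CDB Add2=1; issue ADD r4<-Add2 // r0:1,r1:1,r2:Add1,r3:1,r4:Add2
cycle 7: issue MUL r2<-Mul1 // r0:1,r1:1,r2:Mul1,r3:1,r4:Add2
cycle 8: CDB Add1=0 // r0:1,r1:1,r2:Mul1,r3:1,r4:Add2
cycle 9: - // r0:1,r1:1,r2:Mul1,r3:1,r4:Add2
cycle 10: CDB Add2=1 // r0:1,r1:1,r2:Mul1,r3:1,r4:1
cycle 11: CDB Add3=0 // r0:1,r1:1,r2:Mul1,r3:1,r4:1
cycle 12: CDB Mul1=1 // r0:1,r1:1,r2:1,r3:1,r4:1

STATUS = VALUE 1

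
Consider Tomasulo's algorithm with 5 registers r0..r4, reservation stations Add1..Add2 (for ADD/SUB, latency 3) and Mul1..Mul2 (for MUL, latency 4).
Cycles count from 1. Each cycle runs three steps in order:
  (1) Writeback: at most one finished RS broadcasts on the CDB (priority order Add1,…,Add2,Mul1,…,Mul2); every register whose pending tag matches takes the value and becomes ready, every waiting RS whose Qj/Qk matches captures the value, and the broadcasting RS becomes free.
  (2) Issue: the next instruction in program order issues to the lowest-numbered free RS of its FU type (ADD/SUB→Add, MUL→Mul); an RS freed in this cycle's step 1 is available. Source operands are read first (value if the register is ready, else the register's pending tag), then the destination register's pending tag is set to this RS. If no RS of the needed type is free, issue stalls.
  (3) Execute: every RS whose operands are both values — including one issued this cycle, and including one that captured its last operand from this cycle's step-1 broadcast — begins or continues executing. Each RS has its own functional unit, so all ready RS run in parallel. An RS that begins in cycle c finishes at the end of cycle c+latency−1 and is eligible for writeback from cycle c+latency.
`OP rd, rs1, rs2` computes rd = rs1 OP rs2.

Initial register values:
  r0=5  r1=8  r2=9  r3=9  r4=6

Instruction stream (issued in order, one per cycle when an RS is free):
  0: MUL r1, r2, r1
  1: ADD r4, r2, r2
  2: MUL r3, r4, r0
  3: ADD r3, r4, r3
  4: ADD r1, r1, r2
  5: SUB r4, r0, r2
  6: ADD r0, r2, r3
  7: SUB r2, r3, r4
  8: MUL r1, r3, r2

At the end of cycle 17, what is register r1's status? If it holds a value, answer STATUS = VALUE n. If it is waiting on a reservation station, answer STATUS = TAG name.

STATUS = TAG Mul1

  c1: issue MUL r1<-Mul1  regs: r0:5,r1:Mul1,r2:9,r3:9,r4:6
  c2: issue ADD r4<-Add1  regs: r0:5,r1:Mul1,r2:9,r3:9,r4:Add1
  c3: issue MUL r3<-Mul2  regs: r0:5,r1:Mul1,r2:9,r3:Mul2,r4:Add1
  c4: issue ADD r3<-Add2  regs: r0:5,r1:Mul1,r2:9,r3:Add2,r4:Add1
  c5: CDB Add1=18; issue ADD r1<-Add1  regs: r0:5,r1:Add1,r2:9,r3:Add2,r4:18
  c6: CDB Mul1=72; stall  regs: r0:5,r1:Add1,r2:9,r3:Add2,r4:18
  c7: stall  regs: r0:5,r1:Add1,r2:9,r3:Add2,r4:18
  c8: stall  regs: r0:5,r1:Add1,r2:9,r3:Add2,r4:18
  c9: CDB Add1=81; issue SUB r4<-Add1  regs: r0:5,r1:81,r2:9,r3:Add2,r4:Add1
  c10: CDB Mul2=90; stall  regs: r0:5,r1:81,r2:9,r3:Add2,r4:Add1
  c11: stall  regs: r0:5,r1:81,r2:9,r3:Add2,r4:Add1
  c12: CDB Add1=-4; issue ADD r0<-Add1  regs: r0:Add1,r1:81,r2:9,r3:Add2,r4:-4
  c13: CDB Add2=108; issue SUB r2<-Add2  regs: r0:Add1,r1:81,r2:Add2,r3:108,r4:-4
  c14: issue MUL r1<-Mul1  regs: r0:Add1,r1:Mul1,r2:Add2,r3:108,r4:-4
  c15: -  regs: r0:Add1,r1:Mul1,r2:Add2,r3:108,r4:-4
  c16: CDB Add1=117  regs: r0:117,r1:Mul1,r2:Add2,r3:108,r4:-4
  c17: CDB Add2=112  regs: r0:117,r1:Mul1,r2:112,r3:108,r4:-4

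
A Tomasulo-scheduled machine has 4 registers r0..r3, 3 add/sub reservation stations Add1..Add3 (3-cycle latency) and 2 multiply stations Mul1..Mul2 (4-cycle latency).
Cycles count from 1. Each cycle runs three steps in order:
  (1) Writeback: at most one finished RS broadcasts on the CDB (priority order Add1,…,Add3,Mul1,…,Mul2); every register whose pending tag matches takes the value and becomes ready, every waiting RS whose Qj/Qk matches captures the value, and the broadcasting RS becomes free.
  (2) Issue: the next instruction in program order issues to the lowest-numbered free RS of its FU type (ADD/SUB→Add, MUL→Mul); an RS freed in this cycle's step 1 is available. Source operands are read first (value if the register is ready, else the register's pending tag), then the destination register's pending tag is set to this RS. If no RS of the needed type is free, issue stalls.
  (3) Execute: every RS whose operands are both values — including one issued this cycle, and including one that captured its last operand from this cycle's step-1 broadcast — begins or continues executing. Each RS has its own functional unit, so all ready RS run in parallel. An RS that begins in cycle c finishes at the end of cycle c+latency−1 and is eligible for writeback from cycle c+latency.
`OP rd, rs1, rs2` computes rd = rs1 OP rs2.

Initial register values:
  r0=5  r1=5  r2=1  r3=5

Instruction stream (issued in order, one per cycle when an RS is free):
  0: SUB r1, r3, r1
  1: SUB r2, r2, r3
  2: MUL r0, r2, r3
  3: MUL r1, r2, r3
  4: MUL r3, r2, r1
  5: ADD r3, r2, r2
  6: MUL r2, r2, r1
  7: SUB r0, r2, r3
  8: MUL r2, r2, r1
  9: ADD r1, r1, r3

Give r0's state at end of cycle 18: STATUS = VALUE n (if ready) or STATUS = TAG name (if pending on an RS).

STATUS = TAG Add2

c1: issue SUB r1<-Add1 | r0:5,r1:Add1,r2:1,r3:5
c2: issue SUB r2<-Add2 | r0:5,r1:Add1,r2:Add2,r3:5
c3: issue MUL r0<-Mul1 | r0:Mul1,r1:Add1,r2:Add2,r3:5
c4: CDB Add1=0; issue MUL r1<-Mul2 | r0:Mul1,r1:Mul2,r2:Add2,r3:5
c5: CDB Add2=-4; stall | r0:Mul1,r1:Mul2,r2:-4,r3:5
c6: stall | r0:Mul1,r1:Mul2,r2:-4,r3:5
c7: stall | r0:Mul1,r1:Mul2,r2:-4,r3:5
c8: stall | r0:Mul1,r1:Mul2,r2:-4,r3:5
c9: CDB Mul1=-20; issue MUL r3<-Mul1 | r0:-20,r1:Mul2,r2:-4,r3:Mul1
c10: CDB Mul2=-20; issue ADD r3<-Add1 | r0:-20,r1:-20,r2:-4,r3:Add1
c11: issue MUL r2<-Mul2 | r0:-20,r1:-20,r2:Mul2,r3:Add1
c12: issue SUB r0<-Add2 | r0:Add2,r1:-20,r2:Mul2,r3:Add1
c13: CDB Add1=-8; stall | r0:Add2,r1:-20,r2:Mul2,r3:-8
c14: CDB Mul1=80; issue MUL r2<-Mul1 | r0:Add2,r1:-20,r2:Mul1,r3:-8
c15: CDB Mul2=80; issue ADD r1<-Add1 | r0:Add2,r1:Add1,r2:Mul1,r3:-8
c16: - | r0:Add2,r1:Add1,r2:Mul1,r3:-8
c17: - | r0:Add2,r1:Add1,r2:Mul1,r3:-8
c18: CDB Add1=-28 | r0:Add2,r1:-28,r2:Mul1,r3:-8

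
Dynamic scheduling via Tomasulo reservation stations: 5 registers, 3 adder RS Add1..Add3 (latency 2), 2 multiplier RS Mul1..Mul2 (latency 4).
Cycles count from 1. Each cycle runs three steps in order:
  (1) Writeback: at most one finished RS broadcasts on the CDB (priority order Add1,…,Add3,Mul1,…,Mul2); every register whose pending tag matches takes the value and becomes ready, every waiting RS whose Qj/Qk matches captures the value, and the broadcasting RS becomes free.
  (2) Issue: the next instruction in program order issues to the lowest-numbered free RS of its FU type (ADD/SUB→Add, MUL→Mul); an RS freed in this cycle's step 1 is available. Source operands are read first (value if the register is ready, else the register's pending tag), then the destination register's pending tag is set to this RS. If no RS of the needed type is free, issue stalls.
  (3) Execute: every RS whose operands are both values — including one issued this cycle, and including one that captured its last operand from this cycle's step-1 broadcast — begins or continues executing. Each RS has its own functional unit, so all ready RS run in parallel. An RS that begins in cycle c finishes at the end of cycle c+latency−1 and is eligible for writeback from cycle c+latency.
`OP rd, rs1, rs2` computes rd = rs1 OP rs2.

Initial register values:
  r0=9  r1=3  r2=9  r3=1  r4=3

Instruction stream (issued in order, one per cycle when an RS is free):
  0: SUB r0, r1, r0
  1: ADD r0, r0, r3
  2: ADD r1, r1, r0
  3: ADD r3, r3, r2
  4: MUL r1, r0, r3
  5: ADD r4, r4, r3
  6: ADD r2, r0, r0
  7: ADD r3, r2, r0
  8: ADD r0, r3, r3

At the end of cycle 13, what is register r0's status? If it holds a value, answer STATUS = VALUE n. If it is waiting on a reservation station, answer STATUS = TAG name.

STATUS = VALUE -30

c1: issue SUB r0<-Add1 | r0:Add1,r1:3,r2:9,r3:1,r4:3
c2: issue ADD r0<-Add2 | r0:Add2,r1:3,r2:9,r3:1,r4:3
c3: CDB Add1=-6; issue ADD r1<-Add1 | r0:Add2,r1:Add1,r2:9,r3:1,r4:3
c4: issue ADD r3<-Add3 | r0:Add2,r1:Add1,r2:9,r3:Add3,r4:3
c5: CDB Add2=-5; issue MUL r1<-Mul1 | r0:-5,r1:Mul1,r2:9,r3:Add3,r4:3
c6: CDB Add3=10; issue ADD r4<-Add2 | r0:-5,r1:Mul1,r2:9,r3:10,r4:Add2
c7: CDB Add1=-2; issue ADD r2<-Add1 | r0:-5,r1:Mul1,r2:Add1,r3:10,r4:Add2
c8: CDB Add2=13; issue ADD r3<-Add2 | r0:-5,r1:Mul1,r2:Add1,r3:Add2,r4:13
c9: CDB Add1=-10; issue ADD r0<-Add1 | r0:Add1,r1:Mul1,r2:-10,r3:Add2,r4:13
c10: CDB Mul1=-50 | r0:Add1,r1:-50,r2:-10,r3:Add2,r4:13
c11: CDB Add2=-15 | r0:Add1,r1:-50,r2:-10,r3:-15,r4:13
c12: - | r0:Add1,r1:-50,r2:-10,r3:-15,r4:13
c13: CDB Add1=-30 | r0:-30,r1:-50,r2:-10,r3:-15,r4:13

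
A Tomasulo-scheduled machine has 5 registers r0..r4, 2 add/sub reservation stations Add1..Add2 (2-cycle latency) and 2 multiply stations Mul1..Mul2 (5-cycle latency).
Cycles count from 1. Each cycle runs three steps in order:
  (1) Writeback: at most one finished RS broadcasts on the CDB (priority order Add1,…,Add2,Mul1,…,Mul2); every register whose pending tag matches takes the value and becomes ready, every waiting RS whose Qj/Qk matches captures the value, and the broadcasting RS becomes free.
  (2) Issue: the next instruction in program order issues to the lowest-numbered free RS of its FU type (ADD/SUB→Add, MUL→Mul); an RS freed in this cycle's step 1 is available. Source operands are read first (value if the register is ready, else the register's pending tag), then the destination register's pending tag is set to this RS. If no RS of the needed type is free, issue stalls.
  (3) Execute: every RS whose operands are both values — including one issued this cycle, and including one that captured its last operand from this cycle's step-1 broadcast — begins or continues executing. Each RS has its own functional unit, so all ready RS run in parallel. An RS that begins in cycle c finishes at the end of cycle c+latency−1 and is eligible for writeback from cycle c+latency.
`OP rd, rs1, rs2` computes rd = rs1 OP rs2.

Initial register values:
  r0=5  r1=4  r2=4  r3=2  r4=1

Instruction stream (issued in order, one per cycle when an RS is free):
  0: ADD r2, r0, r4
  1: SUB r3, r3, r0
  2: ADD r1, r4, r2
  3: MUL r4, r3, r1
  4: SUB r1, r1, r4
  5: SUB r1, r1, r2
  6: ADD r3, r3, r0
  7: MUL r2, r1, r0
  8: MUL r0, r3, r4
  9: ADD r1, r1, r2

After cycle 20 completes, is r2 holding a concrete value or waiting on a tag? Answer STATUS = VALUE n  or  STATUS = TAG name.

STATUS = VALUE 110

c1: issue ADD r2<-Add1 | r0:5,r1:4,r2:Add1,r3:2,r4:1
c2: issue SUB r3<-Add2 | r0:5,r1:4,r2:Add1,r3:Add2,r4:1
c3: CDB Add1=6; issue ADD r1<-Add1 | r0:5,r1:Add1,r2:6,r3:Add2,r4:1
c4: CDB Add2=-3; issue MUL r4<-Mul1 | r0:5,r1:Add1,r2:6,r3:-3,r4:Mul1
c5: CDB Add1=7; issue SUB r1<-Add1 | r0:5,r1:Add1,r2:6,r3:-3,r4:Mul1
c6: issue SUB r1<-Add2 | r0:5,r1:Add2,r2:6,r3:-3,r4:Mul1
c7: stall | r0:5,r1:Add2,r2:6,r3:-3,r4:Mul1
c8: stall | r0:5,r1:Add2,r2:6,r3:-3,r4:Mul1
c9: stall | r0:5,r1:Add2,r2:6,r3:-3,r4:Mul1
c10: CDB Mul1=-21; stall | r0:5,r1:Add2,r2:6,r3:-3,r4:-21
c11: stall | r0:5,r1:Add2,r2:6,r3:-3,r4:-21
c12: CDB Add1=28; issue ADD r3<-Add1 | r0:5,r1:Add2,r2:6,r3:Add1,r4:-21
c13: issue MUL r2<-Mul1 | r0:5,r1:Add2,r2:Mul1,r3:Add1,r4:-21
c14: CDB Add1=2; issue MUL r0<-Mul2 | r0:Mul2,r1:Add2,r2:Mul1,r3:2,r4:-21
c15: CDB Add2=22; issue ADD r1<-Add1 | r0:Mul2,r1:Add1,r2:Mul1,r3:2,r4:-21
c16: - | r0:Mul2,r1:Add1,r2:Mul1,r3:2,r4:-21
c17: - | r0:Mul2,r1:Add1,r2:Mul1,r3:2,r4:-21
c18: - | r0:Mul2,r1:Add1,r2:Mul1,r3:2,r4:-21
c19: CDB Mul2=-42 | r0:-42,r1:Add1,r2:Mul1,r3:2,r4:-21
c20: CDB Mul1=110 | r0:-42,r1:Add1,r2:110,r3:2,r4:-21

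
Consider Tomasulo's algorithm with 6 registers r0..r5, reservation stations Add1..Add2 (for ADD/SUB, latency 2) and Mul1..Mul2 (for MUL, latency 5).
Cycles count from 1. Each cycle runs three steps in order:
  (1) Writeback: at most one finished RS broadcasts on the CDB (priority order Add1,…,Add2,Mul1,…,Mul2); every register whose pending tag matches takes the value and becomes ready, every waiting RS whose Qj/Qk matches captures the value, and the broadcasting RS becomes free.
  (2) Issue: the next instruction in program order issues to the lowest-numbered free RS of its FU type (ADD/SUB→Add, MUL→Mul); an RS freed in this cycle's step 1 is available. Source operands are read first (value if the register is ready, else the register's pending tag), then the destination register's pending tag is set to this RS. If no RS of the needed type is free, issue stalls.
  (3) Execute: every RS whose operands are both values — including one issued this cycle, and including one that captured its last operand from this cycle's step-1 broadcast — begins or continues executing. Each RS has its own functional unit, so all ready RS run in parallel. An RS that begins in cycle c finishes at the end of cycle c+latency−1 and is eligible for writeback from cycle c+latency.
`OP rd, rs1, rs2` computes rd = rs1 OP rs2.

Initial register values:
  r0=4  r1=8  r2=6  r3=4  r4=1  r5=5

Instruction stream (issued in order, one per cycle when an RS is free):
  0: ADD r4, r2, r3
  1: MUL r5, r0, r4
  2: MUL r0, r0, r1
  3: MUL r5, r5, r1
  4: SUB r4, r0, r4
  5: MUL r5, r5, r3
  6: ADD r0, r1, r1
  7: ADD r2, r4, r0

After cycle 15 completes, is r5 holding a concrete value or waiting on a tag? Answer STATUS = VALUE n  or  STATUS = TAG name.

  c1: issue ADD r4<-Add1  regs: r0:4,r1:8,r2:6,r3:4,r4:Add1,r5:5
  c2: issue MUL r5<-Mul1  regs: r0:4,r1:8,r2:6,r3:4,r4:Add1,r5:Mul1
  c3: CDB Add1=10; issue MUL r0<-Mul2  regs: r0:Mul2,r1:8,r2:6,r3:4,r4:10,r5:Mul1
  c4: stall  regs: r0:Mul2,r1:8,r2:6,r3:4,r4:10,r5:Mul1
  c5: stall  regs: r0:Mul2,r1:8,r2:6,r3:4,r4:10,r5:Mul1
  c6: stall  regs: r0:Mul2,r1:8,r2:6,r3:4,r4:10,r5:Mul1
  c7: stall  regs: r0:Mul2,r1:8,r2:6,r3:4,r4:10,r5:Mul1
  c8: CDB Mul1=40; issue MUL r5<-Mul1  regs: r0:Mul2,r1:8,r2:6,r3:4,r4:10,r5:Mul1
  c9: CDB Mul2=32; issue SUB r4<-Add1  regs: r0:32,r1:8,r2:6,r3:4,r4:Add1,r5:Mul1
  c10: issue MUL r5<-Mul2  regs: r0:32,r1:8,r2:6,r3:4,r4:Add1,r5:Mul2
  c11: CDB Add1=22; issue ADD r0<-Add1  regs: r0:Add1,r1:8,r2:6,r3:4,r4:22,r5:Mul2
  c12: issue ADD r2<-Add2  regs: r0:Add1,r1:8,r2:Add2,r3:4,r4:22,r5:Mul2
  c13: CDB Add1=16  regs: r0:16,r1:8,r2:Add2,r3:4,r4:22,r5:Mul2
  c14: CDB Mul1=320  regs: r0:16,r1:8,r2:Add2,r3:4,r4:22,r5:Mul2
  c15: CDB Add2=38  regs: r0:16,r1:8,r2:38,r3:4,r4:22,r5:Mul2

STATUS = TAG Mul2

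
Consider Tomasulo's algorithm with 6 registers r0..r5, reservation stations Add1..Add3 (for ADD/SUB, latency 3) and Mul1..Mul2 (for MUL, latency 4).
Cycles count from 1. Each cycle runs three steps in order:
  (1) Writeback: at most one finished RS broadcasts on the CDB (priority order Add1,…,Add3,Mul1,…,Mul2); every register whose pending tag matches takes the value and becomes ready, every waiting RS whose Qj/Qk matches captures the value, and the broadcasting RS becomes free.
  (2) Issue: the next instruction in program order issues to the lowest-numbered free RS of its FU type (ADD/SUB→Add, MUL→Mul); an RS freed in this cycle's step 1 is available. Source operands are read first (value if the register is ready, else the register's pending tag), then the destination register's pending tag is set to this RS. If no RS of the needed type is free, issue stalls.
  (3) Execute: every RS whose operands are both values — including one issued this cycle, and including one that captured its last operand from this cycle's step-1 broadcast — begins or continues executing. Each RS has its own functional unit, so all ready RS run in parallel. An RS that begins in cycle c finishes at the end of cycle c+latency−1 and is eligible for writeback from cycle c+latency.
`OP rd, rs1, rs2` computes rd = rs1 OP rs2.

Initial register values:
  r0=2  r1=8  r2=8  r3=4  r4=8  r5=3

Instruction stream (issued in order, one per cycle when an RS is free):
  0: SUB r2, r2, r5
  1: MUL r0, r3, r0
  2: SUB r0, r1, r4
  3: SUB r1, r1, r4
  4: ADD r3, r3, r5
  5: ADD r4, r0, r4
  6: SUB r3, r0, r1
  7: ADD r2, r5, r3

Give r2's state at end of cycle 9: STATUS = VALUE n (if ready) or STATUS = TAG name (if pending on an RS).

STATUS = TAG Add3

  c1: issue SUB r2<-Add1  regs: r0:2,r1:8,r2:Add1,r3:4,r4:8,r5:3
  c2: issue MUL r0<-Mul1  regs: r0:Mul1,r1:8,r2:Add1,r3:4,r4:8,r5:3
  c3: issue SUB r0<-Add2  regs: r0:Add2,r1:8,r2:Add1,r3:4,r4:8,r5:3
  c4: CDB Add1=5; issue SUB r1<-Add1  regs: r0:Add2,r1:Add1,r2:5,r3:4,r4:8,r5:3
  c5: issue ADD r3<-Add3  regs: r0:Add2,r1:Add1,r2:5,r3:Add3,r4:8,r5:3
  c6: CDB Add2=0; issue ADD r4<-Add2  regs: r0:0,r1:Add1,r2:5,r3:Add3,r4:Add2,r5:3
  c7: CDB Add1=0; issue SUB r3<-Add1  regs: r0:0,r1:0,r2:5,r3:Add1,r4:Add2,r5:3
  c8: CDB Add3=7; issue ADD r2<-Add3  regs: r0:0,r1:0,r2:Add3,r3:Add1,r4:Add2,r5:3
  c9: CDB Add2=8  regs: r0:0,r1:0,r2:Add3,r3:Add1,r4:8,r5:3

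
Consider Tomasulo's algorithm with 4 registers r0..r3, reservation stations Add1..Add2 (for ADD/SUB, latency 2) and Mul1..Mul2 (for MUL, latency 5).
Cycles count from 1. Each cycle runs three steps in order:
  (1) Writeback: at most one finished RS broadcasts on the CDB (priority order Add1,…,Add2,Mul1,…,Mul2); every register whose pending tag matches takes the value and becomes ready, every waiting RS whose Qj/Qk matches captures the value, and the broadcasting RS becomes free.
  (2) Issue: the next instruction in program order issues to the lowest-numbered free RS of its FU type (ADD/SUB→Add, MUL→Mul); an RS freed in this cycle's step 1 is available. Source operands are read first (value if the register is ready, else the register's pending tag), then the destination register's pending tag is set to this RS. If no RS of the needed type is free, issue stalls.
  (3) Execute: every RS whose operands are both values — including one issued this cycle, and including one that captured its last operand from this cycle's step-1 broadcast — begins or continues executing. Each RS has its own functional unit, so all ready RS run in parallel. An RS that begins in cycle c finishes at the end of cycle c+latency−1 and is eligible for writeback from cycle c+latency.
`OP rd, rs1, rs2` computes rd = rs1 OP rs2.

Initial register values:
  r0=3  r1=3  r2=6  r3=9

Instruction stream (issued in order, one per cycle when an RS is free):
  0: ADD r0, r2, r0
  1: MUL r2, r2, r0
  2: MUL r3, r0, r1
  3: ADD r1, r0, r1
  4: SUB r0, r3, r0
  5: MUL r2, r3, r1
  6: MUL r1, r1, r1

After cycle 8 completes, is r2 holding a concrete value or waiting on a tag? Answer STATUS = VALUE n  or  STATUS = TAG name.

STATUS = TAG Mul1

  c1: issue ADD r0<-Add1  regs: r0:Add1,r1:3,r2:6,r3:9
  c2: issue MUL r2<-Mul1  regs: r0:Add1,r1:3,r2:Mul1,r3:9
  c3: CDB Add1=9; issue MUL r3<-Mul2  regs: r0:9,r1:3,r2:Mul1,r3:Mul2
  c4: issue ADD r1<-Add1  regs: r0:9,r1:Add1,r2:Mul1,r3:Mul2
  c5: issue SUB r0<-Add2  regs: r0:Add2,r1:Add1,r2:Mul1,r3:Mul2
  c6: CDB Add1=12; stall  regs: r0:Add2,r1:12,r2:Mul1,r3:Mul2
  c7: stall  regs: r0:Add2,r1:12,r2:Mul1,r3:Mul2
  c8: CDB Mul1=54; issue MUL r2<-Mul1  regs: r0:Add2,r1:12,r2:Mul1,r3:Mul2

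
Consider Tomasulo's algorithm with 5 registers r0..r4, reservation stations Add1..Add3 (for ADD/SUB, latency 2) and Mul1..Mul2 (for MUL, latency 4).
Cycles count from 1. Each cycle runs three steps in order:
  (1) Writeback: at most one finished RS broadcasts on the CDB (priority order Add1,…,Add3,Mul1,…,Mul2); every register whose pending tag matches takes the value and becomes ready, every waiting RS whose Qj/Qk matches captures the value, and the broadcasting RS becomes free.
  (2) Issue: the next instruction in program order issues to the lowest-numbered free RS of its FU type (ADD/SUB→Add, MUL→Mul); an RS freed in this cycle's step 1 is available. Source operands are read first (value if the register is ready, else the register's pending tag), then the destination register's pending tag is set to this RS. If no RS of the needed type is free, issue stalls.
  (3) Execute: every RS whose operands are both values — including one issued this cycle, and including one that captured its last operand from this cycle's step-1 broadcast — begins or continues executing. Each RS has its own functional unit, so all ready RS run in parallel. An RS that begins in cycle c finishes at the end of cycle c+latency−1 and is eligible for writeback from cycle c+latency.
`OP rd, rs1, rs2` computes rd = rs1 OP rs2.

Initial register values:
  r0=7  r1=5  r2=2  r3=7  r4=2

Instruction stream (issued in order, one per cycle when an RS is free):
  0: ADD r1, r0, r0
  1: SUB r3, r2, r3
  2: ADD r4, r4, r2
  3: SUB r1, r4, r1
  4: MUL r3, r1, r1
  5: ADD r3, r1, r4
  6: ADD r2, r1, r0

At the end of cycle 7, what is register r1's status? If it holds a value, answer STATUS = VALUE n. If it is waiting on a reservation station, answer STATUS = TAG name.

cycle 1: issue ADD r1<-Add1 // r0:7,r1:Add1,r2:2,r3:7,r4:2
cycle 2: issue SUB r3<-Add2 // r0:7,r1:Add1,r2:2,r3:Add2,r4:2
cycle 3: CDB Add1=14; issue ADD r4<-Add1 // r0:7,r1:14,r2:2,r3:Add2,r4:Add1
cycle 4: CDB Add2=-5; issue SUB r1<-Add2 // r0:7,r1:Add2,r2:2,r3:-5,r4:Add1
cycle 5: CDB Add1=4; issue MUL r3<-Mul1 // r0:7,r1:Add2,r2:2,r3:Mul1,r4:4
cycle 6: issue ADD r3<-Add1 // r0:7,r1:Add2,r2:2,r3:Add1,r4:4
cycle 7: CDB Add2=-10; issue ADD r2<-Add2 // r0:7,r1:-10,r2:Add2,r3:Add1,r4:4

STATUS = VALUE -10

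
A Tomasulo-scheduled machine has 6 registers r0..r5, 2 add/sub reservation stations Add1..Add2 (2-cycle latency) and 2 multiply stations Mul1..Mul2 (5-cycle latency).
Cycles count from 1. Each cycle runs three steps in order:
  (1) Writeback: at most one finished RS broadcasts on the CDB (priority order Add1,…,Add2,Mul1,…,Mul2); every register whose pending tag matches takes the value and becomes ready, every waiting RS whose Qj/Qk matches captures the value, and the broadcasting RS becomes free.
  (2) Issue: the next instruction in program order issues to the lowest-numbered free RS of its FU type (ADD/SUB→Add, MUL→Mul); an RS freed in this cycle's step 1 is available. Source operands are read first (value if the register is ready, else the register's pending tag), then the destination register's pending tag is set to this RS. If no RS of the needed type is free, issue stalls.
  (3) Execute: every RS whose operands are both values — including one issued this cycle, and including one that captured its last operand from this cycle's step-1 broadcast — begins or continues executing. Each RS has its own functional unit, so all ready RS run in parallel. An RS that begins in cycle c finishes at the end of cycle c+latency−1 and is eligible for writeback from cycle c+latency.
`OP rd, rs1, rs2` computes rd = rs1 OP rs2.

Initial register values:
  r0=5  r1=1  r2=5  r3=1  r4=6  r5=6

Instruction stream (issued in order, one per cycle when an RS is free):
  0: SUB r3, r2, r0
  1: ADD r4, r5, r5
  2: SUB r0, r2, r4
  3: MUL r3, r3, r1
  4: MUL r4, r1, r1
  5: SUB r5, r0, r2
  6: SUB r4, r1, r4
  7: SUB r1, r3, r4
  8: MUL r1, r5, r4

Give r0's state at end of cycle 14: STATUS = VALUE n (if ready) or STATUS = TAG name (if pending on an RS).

cycle 1: issue SUB r3<-Add1 // r0:5,r1:1,r2:5,r3:Add1,r4:6,r5:6
cycle 2: issue ADD r4<-Add2 // r0:5,r1:1,r2:5,r3:Add1,r4:Add2,r5:6
cycle 3: CDB Add1=0; issue SUB r0<-Add1 // r0:Add1,r1:1,r2:5,r3:0,r4:Add2,r5:6
cycle 4: CDB Add2=12; issue MUL r3<-Mul1 // r0:Add1,r1:1,r2:5,r3:Mul1,r4:12,r5:6
cycle 5: issue MUL r4<-Mul2 // r0:Add1,r1:1,r2:5,r3:Mul1,r4:Mul2,r5:6
cycle 6: CDB Add1=-7; issue SUB r5<-Add1 // r0:-7,r1:1,r2:5,r3:Mul1,r4:Mul2,r5:Add1
cycle 7: issue SUB r4<-Add2 // r0:-7,r1:1,r2:5,r3:Mul1,r4:Add2,r5:Add1
cycle 8: CDB Add1=-12; issue SUB r1<-Add1 // r0:-7,r1:Add1,r2:5,r3:Mul1,r4:Add2,r5:-12
cycle 9: CDB Mul1=0; issue MUL r1<-Mul1 // r0:-7,r1:Mul1,r2:5,r3:0,r4:Add2,r5:-12
cycle 10: CDB Mul2=1 // r0:-7,r1:Mul1,r2:5,r3:0,r4:Add2,r5:-12
cycle 11: - // r0:-7,r1:Mul1,r2:5,r3:0,r4:Add2,r5:-12
cycle 12: CDB Add2=0 // r0:-7,r1:Mul1,r2:5,r3:0,r4:0,r5:-12
cycle 13: - // r0:-7,r1:Mul1,r2:5,r3:0,r4:0,r5:-12
cycle 14: CDB Add1=0 // r0:-7,r1:Mul1,r2:5,r3:0,r4:0,r5:-12

STATUS = VALUE -7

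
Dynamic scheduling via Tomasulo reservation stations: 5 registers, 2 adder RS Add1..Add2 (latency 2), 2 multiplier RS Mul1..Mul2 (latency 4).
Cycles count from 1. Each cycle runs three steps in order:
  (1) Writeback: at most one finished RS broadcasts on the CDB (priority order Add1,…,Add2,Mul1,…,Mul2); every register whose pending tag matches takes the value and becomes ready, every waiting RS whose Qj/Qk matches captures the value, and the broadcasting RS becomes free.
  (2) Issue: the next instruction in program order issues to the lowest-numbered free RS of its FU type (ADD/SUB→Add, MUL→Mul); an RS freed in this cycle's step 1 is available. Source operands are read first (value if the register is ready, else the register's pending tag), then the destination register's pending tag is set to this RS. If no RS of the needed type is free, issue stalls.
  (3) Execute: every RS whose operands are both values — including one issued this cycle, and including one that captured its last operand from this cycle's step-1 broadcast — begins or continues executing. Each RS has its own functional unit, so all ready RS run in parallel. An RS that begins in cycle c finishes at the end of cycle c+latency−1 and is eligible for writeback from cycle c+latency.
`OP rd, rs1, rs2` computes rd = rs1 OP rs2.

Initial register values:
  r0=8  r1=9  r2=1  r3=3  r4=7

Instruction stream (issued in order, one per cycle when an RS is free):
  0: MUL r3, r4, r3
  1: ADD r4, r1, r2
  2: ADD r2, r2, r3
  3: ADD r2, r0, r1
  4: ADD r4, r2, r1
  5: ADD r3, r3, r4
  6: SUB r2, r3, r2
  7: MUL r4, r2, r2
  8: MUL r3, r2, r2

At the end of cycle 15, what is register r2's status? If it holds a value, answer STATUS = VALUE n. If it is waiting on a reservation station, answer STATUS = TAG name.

c1: issue MUL r3<-Mul1 | r0:8,r1:9,r2:1,r3:Mul1,r4:7
c2: issue ADD r4<-Add1 | r0:8,r1:9,r2:1,r3:Mul1,r4:Add1
c3: issue ADD r2<-Add2 | r0:8,r1:9,r2:Add2,r3:Mul1,r4:Add1
c4: CDB Add1=10; issue ADD r2<-Add1 | r0:8,r1:9,r2:Add1,r3:Mul1,r4:10
c5: CDB Mul1=21; stall | r0:8,r1:9,r2:Add1,r3:21,r4:10
c6: CDB Add1=17; issue ADD r4<-Add1 | r0:8,r1:9,r2:17,r3:21,r4:Add1
c7: CDB Add2=22; issue ADD r3<-Add2 | r0:8,r1:9,r2:17,r3:Add2,r4:Add1
c8: CDB Add1=26; issue SUB r2<-Add1 | r0:8,r1:9,r2:Add1,r3:Add2,r4:26
c9: issue MUL r4<-Mul1 | r0:8,r1:9,r2:Add1,r3:Add2,r4:Mul1
c10: CDB Add2=47; issue MUL r3<-Mul2 | r0:8,r1:9,r2:Add1,r3:Mul2,r4:Mul1
c11: - | r0:8,r1:9,r2:Add1,r3:Mul2,r4:Mul1
c12: CDB Add1=30 | r0:8,r1:9,r2:30,r3:Mul2,r4:Mul1
c13: - | r0:8,r1:9,r2:30,r3:Mul2,r4:Mul1
c14: - | r0:8,r1:9,r2:30,r3:Mul2,r4:Mul1
c15: - | r0:8,r1:9,r2:30,r3:Mul2,r4:Mul1

STATUS = VALUE 30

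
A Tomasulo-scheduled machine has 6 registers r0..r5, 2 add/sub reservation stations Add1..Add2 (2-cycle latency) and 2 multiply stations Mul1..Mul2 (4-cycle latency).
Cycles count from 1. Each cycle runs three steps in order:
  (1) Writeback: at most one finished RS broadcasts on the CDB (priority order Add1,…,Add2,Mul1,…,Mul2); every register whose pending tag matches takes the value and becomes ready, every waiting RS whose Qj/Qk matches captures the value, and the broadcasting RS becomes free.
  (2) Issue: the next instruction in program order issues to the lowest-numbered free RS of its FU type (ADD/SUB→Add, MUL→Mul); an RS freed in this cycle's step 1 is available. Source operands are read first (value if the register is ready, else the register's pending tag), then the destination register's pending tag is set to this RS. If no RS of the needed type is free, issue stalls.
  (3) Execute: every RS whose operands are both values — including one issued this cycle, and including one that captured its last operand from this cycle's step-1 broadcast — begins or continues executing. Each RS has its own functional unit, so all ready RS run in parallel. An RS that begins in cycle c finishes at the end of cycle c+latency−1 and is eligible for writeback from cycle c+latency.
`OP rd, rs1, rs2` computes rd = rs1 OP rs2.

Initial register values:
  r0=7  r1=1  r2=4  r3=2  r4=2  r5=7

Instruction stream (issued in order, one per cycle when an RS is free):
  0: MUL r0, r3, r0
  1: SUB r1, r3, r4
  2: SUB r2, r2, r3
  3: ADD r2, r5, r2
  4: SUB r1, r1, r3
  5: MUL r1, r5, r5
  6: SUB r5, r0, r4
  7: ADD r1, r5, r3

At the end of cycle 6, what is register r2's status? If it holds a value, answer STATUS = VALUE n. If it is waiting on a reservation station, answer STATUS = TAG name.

STATUS = TAG Add1

c1: issue MUL r0<-Mul1 | r0:Mul1,r1:1,r2:4,r3:2,r4:2,r5:7
c2: issue SUB r1<-Add1 | r0:Mul1,r1:Add1,r2:4,r3:2,r4:2,r5:7
c3: issue SUB r2<-Add2 | r0:Mul1,r1:Add1,r2:Add2,r3:2,r4:2,r5:7
c4: CDB Add1=0; issue ADD r2<-Add1 | r0:Mul1,r1:0,r2:Add1,r3:2,r4:2,r5:7
c5: CDB Add2=2; issue SUB r1<-Add2 | r0:Mul1,r1:Add2,r2:Add1,r3:2,r4:2,r5:7
c6: CDB Mul1=14; issue MUL r1<-Mul1 | r0:14,r1:Mul1,r2:Add1,r3:2,r4:2,r5:7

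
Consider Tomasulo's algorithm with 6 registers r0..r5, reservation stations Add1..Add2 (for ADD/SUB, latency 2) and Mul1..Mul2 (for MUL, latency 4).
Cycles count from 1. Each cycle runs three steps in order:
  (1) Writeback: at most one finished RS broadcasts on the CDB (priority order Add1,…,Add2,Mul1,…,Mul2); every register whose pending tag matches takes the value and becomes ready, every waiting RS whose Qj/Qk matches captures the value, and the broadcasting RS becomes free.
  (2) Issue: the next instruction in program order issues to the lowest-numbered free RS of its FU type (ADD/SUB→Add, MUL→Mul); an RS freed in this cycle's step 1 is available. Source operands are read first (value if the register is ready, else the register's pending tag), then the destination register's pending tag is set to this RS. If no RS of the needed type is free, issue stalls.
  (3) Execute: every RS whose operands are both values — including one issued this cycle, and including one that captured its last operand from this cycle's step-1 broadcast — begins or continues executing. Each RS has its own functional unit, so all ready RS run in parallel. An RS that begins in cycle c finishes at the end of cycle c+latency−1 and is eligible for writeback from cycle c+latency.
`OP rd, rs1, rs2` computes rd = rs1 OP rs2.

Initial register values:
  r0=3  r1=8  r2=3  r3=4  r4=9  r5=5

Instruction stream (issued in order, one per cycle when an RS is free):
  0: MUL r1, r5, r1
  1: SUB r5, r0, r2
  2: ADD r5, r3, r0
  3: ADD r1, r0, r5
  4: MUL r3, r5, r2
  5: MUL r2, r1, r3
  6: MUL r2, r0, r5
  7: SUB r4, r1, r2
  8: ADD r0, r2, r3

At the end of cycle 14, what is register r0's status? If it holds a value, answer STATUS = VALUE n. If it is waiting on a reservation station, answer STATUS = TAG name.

  c1: issue MUL r1<-Mul1  regs: r0:3,r1:Mul1,r2:3,r3:4,r4:9,r5:5
  c2: issue SUB r5<-Add1  regs: r0:3,r1:Mul1,r2:3,r3:4,r4:9,r5:Add1
  c3: issue ADD r5<-Add2  regs: r0:3,r1:Mul1,r2:3,r3:4,r4:9,r5:Add2
  c4: CDB Add1=0; issue ADD r1<-Add1  regs: r0:3,r1:Add1,r2:3,r3:4,r4:9,r5:Add2
  c5: CDB Add2=7; issue MUL r3<-Mul2  regs: r0:3,r1:Add1,r2:3,r3:Mul2,r4:9,r5:7
  c6: CDB Mul1=40; issue MUL r2<-Mul1  regs: r0:3,r1:Add1,r2:Mul1,r3:Mul2,r4:9,r5:7
  c7: CDB Add1=10; stall  regs: r0:3,r1:10,r2:Mul1,r3:Mul2,r4:9,r5:7
  c8: stall  regs: r0:3,r1:10,r2:Mul1,r3:Mul2,r4:9,r5:7
  c9: CDB Mul2=21; issue MUL r2<-Mul2  regs: r0:3,r1:10,r2:Mul2,r3:21,r4:9,r5:7
  c10: issue SUB r4<-Add1  regs: r0:3,r1:10,r2:Mul2,r3:21,r4:Add1,r5:7
  c11: issue ADD r0<-Add2  regs: r0:Add2,r1:10,r2:Mul2,r3:21,r4:Add1,r5:7
  c12: -  regs: r0:Add2,r1:10,r2:Mul2,r3:21,r4:Add1,r5:7
  c13: CDB Mul1=210  regs: r0:Add2,r1:10,r2:Mul2,r3:21,r4:Add1,r5:7
  c14: CDB Mul2=21  regs: r0:Add2,r1:10,r2:21,r3:21,r4:Add1,r5:7

STATUS = TAG Add2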